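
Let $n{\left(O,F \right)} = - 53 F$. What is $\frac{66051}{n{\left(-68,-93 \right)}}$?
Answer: $\frac{22017}{1643} \approx 13.4$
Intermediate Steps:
$\frac{66051}{n{\left(-68,-93 \right)}} = \frac{66051}{\left(-53\right) \left(-93\right)} = \frac{66051}{4929} = 66051 \cdot \frac{1}{4929} = \frac{22017}{1643}$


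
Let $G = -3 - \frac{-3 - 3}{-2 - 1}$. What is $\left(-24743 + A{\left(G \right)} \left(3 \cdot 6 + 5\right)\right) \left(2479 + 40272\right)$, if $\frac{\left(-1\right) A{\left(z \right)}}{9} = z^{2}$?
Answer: $-1279024418$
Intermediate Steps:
$G = -5$ ($G = -3 - - \frac{6}{-3} = -3 - \left(-6\right) \left(- \frac{1}{3}\right) = -3 - 2 = -5$)
$A{\left(z \right)} = - 9 z^{2}$
$\left(-24743 + A{\left(G \right)} \left(3 \cdot 6 + 5\right)\right) \left(2479 + 40272\right) = \left(-24743 + - 9 \left(-5\right)^{2} \left(3 \cdot 6 + 5\right)\right) \left(2479 + 40272\right) = \left(-24743 + \left(-9\right) 25 \left(18 + 5\right)\right) 42751 = \left(-24743 - 5175\right) 42751 = \left(-29918\right) 42751 = -1279024418$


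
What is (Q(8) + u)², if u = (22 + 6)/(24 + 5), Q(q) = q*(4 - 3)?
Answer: 67600/841 ≈ 80.380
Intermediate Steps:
Q(q) = q (Q(q) = q*1 = q)
u = 28/29 ≈ 0.96552
(Q(8) + u)² = (8 + 28/29)² = (260/29)² = 67600/841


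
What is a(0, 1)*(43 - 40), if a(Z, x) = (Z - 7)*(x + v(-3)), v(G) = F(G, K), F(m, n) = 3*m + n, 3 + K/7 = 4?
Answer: 21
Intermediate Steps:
K = 7 (K = -21 + 7*4 = -21 + 28 = 7)
F(m, n) = n + 3*m
v(G) = 7 + 3*G
a(Z, x) = (-7 + Z)*(-2 + x) (a(Z, x) = (Z - 7)*(x + (7 + 3*(-3))) = (-7 + Z)*(x + (7 - 9)) = (-7 + Z)*(x - 2) = (-7 + Z)*(-2 + x))
a(0, 1)*(43 - 40) = (14 - 7*1 - 2*0 + 0*1)*(43 - 40) = (14 - 7 + 0 + 0)*3 = 7*3 = 21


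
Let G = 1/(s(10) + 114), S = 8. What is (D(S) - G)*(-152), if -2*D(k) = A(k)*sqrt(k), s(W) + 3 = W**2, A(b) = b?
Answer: 152/211 + 1216*sqrt(2) ≈ 1720.4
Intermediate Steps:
s(W) = -3 + W**2
G = 1/211 (G = 1/((-3 + 10**2) + 114) = 1/((-3 + 100) + 114) = 1/(97 + 114) = 1/211 ≈ 0.0047393)
D(k) = -k**(3/2)/2 (D(k) = -k*sqrt(k)/2 = -k**(3/2)/2)
(D(S) - G)*(-152) = (-8*sqrt(2) - 1*1/211)*(-152) = (-8*sqrt(2) - 1/211)*(-152) = (-1/211 - 8*sqrt(2))*(-152) = 152/211 + 1216*sqrt(2)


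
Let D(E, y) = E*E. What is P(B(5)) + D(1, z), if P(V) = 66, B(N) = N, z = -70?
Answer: 67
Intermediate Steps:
D(E, y) = E²
P(B(5)) + D(1, z) = 66 + 1² = 66 + 1 = 67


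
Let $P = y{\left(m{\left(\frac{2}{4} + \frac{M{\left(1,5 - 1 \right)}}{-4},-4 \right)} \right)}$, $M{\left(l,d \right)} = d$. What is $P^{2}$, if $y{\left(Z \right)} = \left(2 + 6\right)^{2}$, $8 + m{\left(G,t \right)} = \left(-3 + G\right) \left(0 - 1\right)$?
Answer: $4096$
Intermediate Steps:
$m{\left(G,t \right)} = -5 - G$ ($m{\left(G,t \right)} = -8 + \left(-3 + G\right) \left(0 - 1\right) = -8 + \left(-3 + G\right) \left(-1\right) = -8 - \left(-3 + G\right) = -5 - G$)
$y{\left(Z \right)} = 64$ ($y{\left(Z \right)} = 8^{2} = 64$)
$P = 64$
$P^{2} = 64^{2} = 4096$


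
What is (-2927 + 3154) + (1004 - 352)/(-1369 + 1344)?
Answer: 5023/25 ≈ 200.92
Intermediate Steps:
(-2927 + 3154) + (1004 - 352)/(-1369 + 1344) = 227 + 652/(-25) = 227 + 652*(-1/25) = 227 - 652/25 = 5023/25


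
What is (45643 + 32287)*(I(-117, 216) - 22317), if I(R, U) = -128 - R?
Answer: -1740021040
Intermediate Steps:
(45643 + 32287)*(I(-117, 216) - 22317) = (45643 + 32287)*((-128 - 1*(-117)) - 22317) = 77930*((-128 + 117) - 22317) = 77930*(-11 - 22317) = 77930*(-22328) = -1740021040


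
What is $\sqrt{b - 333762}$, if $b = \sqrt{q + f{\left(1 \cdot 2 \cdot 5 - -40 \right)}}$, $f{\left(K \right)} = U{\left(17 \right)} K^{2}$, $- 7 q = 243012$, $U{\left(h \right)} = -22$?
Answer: $\sqrt{-333762 + 2 i \sqrt{22429}} \approx 0.259 + 577.72 i$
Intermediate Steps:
$q = -34716$ ($q = \left(- \frac{1}{7}\right) 243012 = -34716$)
$f{\left(K \right)} = - 22 K^{2}$
$b = 2 i \sqrt{22429}$ ($b = \sqrt{-34716 - 22 \left(1 \cdot 2 \cdot 5 - -40\right)^{2}} = \sqrt{-34716 - 22 \left(2 \cdot 5 + 40\right)^{2}} = \sqrt{-34716 - 22 \left(10 + 40\right)^{2}} = \sqrt{-34716 - 22 \cdot 50^{2}} = \sqrt{-34716 - 55000} = \sqrt{-89716} = 2 i \sqrt{22429} \approx 299.53 i$)
$\sqrt{b - 333762} = \sqrt{2 i \sqrt{22429} - 333762} = \sqrt{-333762 + 2 i \sqrt{22429}}$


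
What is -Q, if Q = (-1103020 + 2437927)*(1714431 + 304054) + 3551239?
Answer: -2694493307134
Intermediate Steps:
Q = 2694493307134 (Q = 1334907*2018485 + 3551239 = 2694489755895 + 3551239 = 2694493307134)
-Q = -1*2694493307134 = -2694493307134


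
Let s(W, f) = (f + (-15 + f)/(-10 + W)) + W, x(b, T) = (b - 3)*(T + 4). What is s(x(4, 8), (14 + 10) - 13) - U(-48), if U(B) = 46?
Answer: -25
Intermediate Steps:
x(b, T) = (-3 + b)*(4 + T)
s(W, f) = W + f + (-15 + f)/(-10 + W) (s(W, f) = (f + (-15 + f)/(-10 + W)) + W = W + f + (-15 + f)/(-10 + W))
s(x(4, 8), (14 + 10) - 13) - U(-48) = (-15 + (-12 - 3*8 + 4*4 + 8*4)² - 10*(-12 - 3*8 + 4*4 + 8*4) - 9*((14 + 10) - 13) + (-12 - 3*8 + 4*4 + 8*4)*((14 + 10) - 13))/(-10 + (-12 - 3*8 + 4*4 + 8*4)) - 1*46 = (-15 + (-12 - 24 + 16 + 32)² - 10*(-12 - 24 + 16 + 32) - 9*(24 - 13) + (-12 - 24 + 16 + 32)*(24 - 13))/(-10 + (-12 - 24 + 16 + 32)) - 46 = (-15 + 12² - 10*12 - 9*11 + 12*11)/(-10 + 12) - 46 = (-15 + 144 - 120 - 99 + 132)/2 - 46 = (½)*42 - 46 = 21 - 46 = -25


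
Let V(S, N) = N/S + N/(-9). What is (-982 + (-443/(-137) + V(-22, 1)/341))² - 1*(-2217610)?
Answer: 282736541514791785/89034204996 ≈ 3.1756e+6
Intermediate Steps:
V(S, N) = -N/9 + N/S (V(S, N) = N/S + N*(-⅑) = N/S - N/9 = -N/9 + N/S)
(-982 + (-443/(-137) + V(-22, 1)/341))² - 1*(-2217610) = (-982 + (-443/(-137) + (-⅑*1 + 1/(-22))/341))² - 1*(-2217610) = (-982 + (-443*(-1/137) + (-⅑ + 1*(-1/22))*(1/341)))² + 2217610 = (-982 + (443/137 + (-⅑ - 1/22)*(1/341)))² + 2217610 = (-982 + (443/137 - 31/198*1/341))² + 2217610 = (-982 + (443/137 - 1/2178))² + 2217610 = (-982 + 964717/298386)² + 2217610 = (-292050335/298386)² + 2217610 = 85293398173612225/89034204996 + 2217610 = 282736541514791785/89034204996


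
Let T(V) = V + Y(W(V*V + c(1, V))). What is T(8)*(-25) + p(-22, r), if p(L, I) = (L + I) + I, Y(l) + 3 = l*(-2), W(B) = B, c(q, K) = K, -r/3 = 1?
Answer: 3447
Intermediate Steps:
r = -3 (r = -3*1 = -3)
Y(l) = -3 - 2*l (Y(l) = -3 + l*(-2) = -3 - 2*l)
p(L, I) = L + 2*I (p(L, I) = (I + L) + I = L + 2*I)
T(V) = -3 - V - 2*V² (T(V) = V + (-3 - 2*(V*V + V)) = V + (-3 - 2*(V² + V)) = V + (-3 - 2*(V + V²)) = V + (-3 + (-2*V - 2*V²)) = V + (-3 - 2*V - 2*V²) = -3 - V - 2*V²)
T(8)*(-25) + p(-22, r) = (-3 - 1*8 - 2*8²)*(-25) + (-22 + 2*(-3)) = (-3 - 8 - 2*64)*(-25) + (-22 - 6) = (-3 - 8 - 128)*(-25) - 28 = -139*(-25) - 28 = 3475 - 28 = 3447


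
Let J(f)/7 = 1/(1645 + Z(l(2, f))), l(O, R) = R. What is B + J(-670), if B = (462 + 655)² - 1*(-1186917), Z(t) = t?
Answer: 2373740857/975 ≈ 2.4346e+6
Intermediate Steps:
J(f) = 7/(1645 + f)
B = 2434606 (B = 1117² + 1186917 = 1247689 + 1186917 = 2434606)
B + J(-670) = 2434606 + 7/(1645 - 670) = 2434606 + 7/975 = 2373740857/975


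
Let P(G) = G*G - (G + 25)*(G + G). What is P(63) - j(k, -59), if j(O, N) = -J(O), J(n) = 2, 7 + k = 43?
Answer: -7117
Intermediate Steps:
k = 36 (k = -7 + 43 = 36)
j(O, N) = -2 (j(O, N) = -1*2 = -2)
P(G) = G² - 2*G*(25 + G) (P(G) = G² - (25 + G)*2*G = G² - 2*G*(25 + G))
P(63) - j(k, -59) = -1*63*(50 + 63) - 1*(-2) = -1*63*113 + 2 = -7119 + 2 = -7117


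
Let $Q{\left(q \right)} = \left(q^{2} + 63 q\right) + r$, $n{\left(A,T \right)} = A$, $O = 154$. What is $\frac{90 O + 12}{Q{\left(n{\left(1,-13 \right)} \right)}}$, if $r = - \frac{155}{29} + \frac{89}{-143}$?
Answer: $\frac{28763592}{120331} \approx 239.04$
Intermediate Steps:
$r = - \frac{24746}{4147}$ ($r = \left(-155\right) \frac{1}{29} + 89 \left(- \frac{1}{143}\right) = - \frac{155}{29} - \frac{89}{143} = - \frac{24746}{4147} \approx -5.9672$)
$Q{\left(q \right)} = - \frac{24746}{4147} + q^{2} + 63 q$ ($Q{\left(q \right)} = \left(q^{2} + 63 q\right) - \frac{24746}{4147} = - \frac{24746}{4147} + q^{2} + 63 q$)
$\frac{90 O + 12}{Q{\left(n{\left(1,-13 \right)} \right)}} = \frac{90 \cdot 154 + 12}{- \frac{24746}{4147} + 1^{2} + 63 \cdot 1} = \frac{13860 + 12}{- \frac{24746}{4147} + 1 + 63} = \frac{13872}{\frac{240662}{4147}} = 13872 \cdot \frac{4147}{240662} = \frac{28763592}{120331}$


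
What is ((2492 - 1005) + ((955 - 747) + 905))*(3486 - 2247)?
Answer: 3221400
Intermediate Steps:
((2492 - 1005) + ((955 - 747) + 905))*(3486 - 2247) = (1487 + (208 + 905))*1239 = (1487 + 1113)*1239 = 2600*1239 = 3221400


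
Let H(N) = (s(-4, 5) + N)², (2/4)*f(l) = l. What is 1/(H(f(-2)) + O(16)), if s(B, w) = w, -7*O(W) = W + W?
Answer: -7/25 ≈ -0.28000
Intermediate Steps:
O(W) = -2*W/7 (O(W) = -(W + W)/7 = -2*W/7)
f(l) = 2*l
H(N) = (5 + N)²
1/(H(f(-2)) + O(16)) = 1/((5 + 2*(-2))² - 2/7*16) = 1/((5 - 4)² - 32/7) = 1/(1² - 32/7) = 1/(1 - 32/7) = 1/(-25/7) = -7/25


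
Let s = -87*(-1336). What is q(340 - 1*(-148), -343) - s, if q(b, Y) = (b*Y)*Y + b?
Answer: 57296968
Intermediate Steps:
q(b, Y) = b + b*Y**2 (q(b, Y) = (Y*b)*Y + b = b*Y**2 + b = b + b*Y**2)
s = 116232
q(340 - 1*(-148), -343) - s = (340 - 1*(-148))*(1 + (-343)**2) - 1*116232 = (340 + 148)*(1 + 117649) - 116232 = 488*117650 - 116232 = 57413200 - 116232 = 57296968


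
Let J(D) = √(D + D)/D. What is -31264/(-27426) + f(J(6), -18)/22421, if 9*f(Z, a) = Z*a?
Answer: 15632/13713 - 2*√3/67263 ≈ 1.1399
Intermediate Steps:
J(D) = √2/√D (J(D) = √(2*D)/D = (√2*√D)/D = √2/√D)
f(Z, a) = Z*a/9 (f(Z, a) = (Z*a)/9 = Z*a/9)
-31264/(-27426) + f(J(6), -18)/22421 = -31264/(-27426) + ((⅑)*(√2/√6)*(-18))/22421 = -31264*(-1/27426) + ((⅑)*(√2*(√6/6))*(-18))*(1/22421) = 15632/13713 + ((⅑)*(√3/3)*(-18))*(1/22421) = 15632/13713 - 2*√3/3*(1/22421) = 15632/13713 - 2*√3/67263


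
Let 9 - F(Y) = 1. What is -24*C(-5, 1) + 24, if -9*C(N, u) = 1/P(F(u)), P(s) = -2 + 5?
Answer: 224/9 ≈ 24.889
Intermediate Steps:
F(Y) = 8 (F(Y) = 9 - 1*1 = 9 - 1 = 8)
P(s) = 3
C(N, u) = -1/27 (C(N, u) = -1/9/3 = -1/9*1/3 = -1/27)
-24*C(-5, 1) + 24 = -24*(-1/27) + 24 = 8/9 + 24 = 224/9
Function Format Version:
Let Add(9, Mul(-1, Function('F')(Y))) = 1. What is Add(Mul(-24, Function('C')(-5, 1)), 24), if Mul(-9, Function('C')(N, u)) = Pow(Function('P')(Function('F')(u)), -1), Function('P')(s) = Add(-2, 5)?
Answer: Rational(224, 9) ≈ 24.889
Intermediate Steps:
Function('F')(Y) = 8 (Function('F')(Y) = Add(9, Mul(-1, 1)) = Add(9, -1) = 8)
Function('P')(s) = 3
Function('C')(N, u) = Rational(-1, 27) (Function('C')(N, u) = Mul(Rational(-1, 9), Pow(3, -1)) = Mul(Rational(-1, 9), Rational(1, 3)) = Rational(-1, 27))
Add(Mul(-24, Function('C')(-5, 1)), 24) = Add(Mul(-24, Rational(-1, 27)), 24) = Add(Rational(8, 9), 24) = Rational(224, 9)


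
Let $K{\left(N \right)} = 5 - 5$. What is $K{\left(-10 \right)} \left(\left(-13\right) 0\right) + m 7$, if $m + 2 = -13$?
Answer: $-105$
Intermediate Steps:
$K{\left(N \right)} = 0$ ($K{\left(N \right)} = 5 - 5 = 0$)
$m = -15$ ($m = -2 - 13 = -15$)
$K{\left(-10 \right)} \left(\left(-13\right) 0\right) + m 7 = 0 \left(\left(-13\right) 0\right) - 105 = 0 \cdot 0 - 105 = 0 - 105 = -105$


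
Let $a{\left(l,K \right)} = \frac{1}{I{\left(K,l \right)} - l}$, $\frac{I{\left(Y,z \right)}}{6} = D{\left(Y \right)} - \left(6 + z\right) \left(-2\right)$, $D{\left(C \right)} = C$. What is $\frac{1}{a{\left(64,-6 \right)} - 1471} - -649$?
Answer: $\frac{706461071}{1088539} \approx 649.0$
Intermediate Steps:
$I{\left(Y,z \right)} = 72 + 6 Y + 12 z$ ($I{\left(Y,z \right)} = 6 \left(Y - \left(6 + z\right) \left(-2\right)\right) = 6 \left(Y - \left(-12 - 2 z\right)\right) = 6 \left(Y + \left(12 + 2 z\right)\right) = 6 \left(12 + Y + 2 z\right) = 72 + 6 Y + 12 z$)
$a{\left(l,K \right)} = \frac{1}{72 + 6 K + 11 l}$ ($a{\left(l,K \right)} = \frac{1}{\left(72 + 6 K + 12 l\right) - l} = \frac{1}{72 + 6 K + 11 l}$)
$\frac{1}{a{\left(64,-6 \right)} - 1471} - -649 = \frac{1}{\frac{1}{72 + 6 \left(-6\right) + 11 \cdot 64} - 1471} - -649 = \frac{1}{\frac{1}{72 - 36 + 704} - 1471} + 649 = \frac{1}{\frac{1}{740} - 1471} + 649 = \frac{1}{- \frac{1088539}{740}} + 649 = - \frac{740}{1088539} + 649 = \frac{706461071}{1088539}$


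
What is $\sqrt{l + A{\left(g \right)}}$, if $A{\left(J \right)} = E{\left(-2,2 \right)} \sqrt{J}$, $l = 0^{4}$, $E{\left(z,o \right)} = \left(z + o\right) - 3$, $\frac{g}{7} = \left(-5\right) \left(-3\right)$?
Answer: $i 3^{\frac{3}{4}} \sqrt[4]{35} \approx 5.5444 i$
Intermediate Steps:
$g = 105$ ($g = 7 \left(\left(-5\right) \left(-3\right)\right) = 7 \cdot 15 = 105$)
$E{\left(z,o \right)} = -3 + o + z$ ($E{\left(z,o \right)} = \left(o + z\right) - 3 = -3 + o + z$)
$l = 0$
$A{\left(J \right)} = - 3 \sqrt{J}$ ($A{\left(J \right)} = \left(-3 + 2 - 2\right) \sqrt{J} = - 3 \sqrt{J}$)
$\sqrt{l + A{\left(g \right)}} = \sqrt{0 - 3 \sqrt{105}} = \sqrt{- 3 \sqrt{105}} = i 3^{\frac{3}{4}} \sqrt[4]{35}$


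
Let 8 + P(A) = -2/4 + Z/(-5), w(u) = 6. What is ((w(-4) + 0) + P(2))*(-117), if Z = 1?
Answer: 3159/10 ≈ 315.90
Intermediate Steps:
P(A) = -87/10 (P(A) = -8 + (-2/4 + 1/(-5)) = -8 + (-2*¼ + 1*(-⅕)) = -8 + (-½ - ⅕) = -8 - 7/10 = -87/10)
((w(-4) + 0) + P(2))*(-117) = ((6 + 0) - 87/10)*(-117) = (6 - 87/10)*(-117) = -27/10*(-117) = 3159/10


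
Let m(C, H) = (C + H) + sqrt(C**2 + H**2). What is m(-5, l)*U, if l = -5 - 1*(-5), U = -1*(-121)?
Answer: 0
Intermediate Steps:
U = 121
l = 0 (l = -5 + 5 = 0)
m(C, H) = C + H + sqrt(C**2 + H**2)
m(-5, l)*U = (-5 + 0 + sqrt((-5)**2 + 0**2))*121 = (-5 + 0 + sqrt(25 + 0))*121 = (-5 + 0 + sqrt(25))*121 = (-5 + 0 + 5)*121 = 0*121 = 0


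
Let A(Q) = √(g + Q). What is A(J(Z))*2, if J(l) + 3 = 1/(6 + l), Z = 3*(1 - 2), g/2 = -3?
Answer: 2*I*√78/3 ≈ 5.8878*I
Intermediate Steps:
g = -6 (g = 2*(-3) = -6)
Z = -3 (Z = 3*(-1) = -3)
J(l) = -3 + 1/(6 + l)
A(Q) = √(-6 + Q)
A(J(Z))*2 = √(-6 + (-17 - 3*(-3))/(6 - 3))*2 = √(-6 + (-17 + 9)/3)*2 = √(-6 + (⅓)*(-8))*2 = √(-6 - 8/3)*2 = √(-26/3)*2 = (I*√78/3)*2 = 2*I*√78/3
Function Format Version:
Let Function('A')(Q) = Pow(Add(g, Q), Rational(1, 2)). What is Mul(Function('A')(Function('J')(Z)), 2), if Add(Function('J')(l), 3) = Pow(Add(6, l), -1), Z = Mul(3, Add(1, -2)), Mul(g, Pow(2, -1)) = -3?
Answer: Mul(Rational(2, 3), I, Pow(78, Rational(1, 2))) ≈ Mul(5.8878, I)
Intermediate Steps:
g = -6 (g = Mul(2, -3) = -6)
Z = -3 (Z = Mul(3, -1) = -3)
Function('J')(l) = Add(-3, Pow(Add(6, l), -1))
Function('A')(Q) = Pow(Add(-6, Q), Rational(1, 2))
Mul(Function('A')(Function('J')(Z)), 2) = Mul(Pow(Add(-6, Mul(Pow(Add(6, -3), -1), Add(-17, Mul(-3, -3)))), Rational(1, 2)), 2) = Mul(Pow(Add(-6, Mul(Pow(3, -1), Add(-17, 9))), Rational(1, 2)), 2) = Mul(Pow(Add(-6, Mul(Rational(1, 3), -8)), Rational(1, 2)), 2) = Mul(Pow(Add(-6, Rational(-8, 3)), Rational(1, 2)), 2) = Mul(Pow(Rational(-26, 3), Rational(1, 2)), 2) = Mul(Mul(Rational(1, 3), I, Pow(78, Rational(1, 2))), 2) = Mul(Rational(2, 3), I, Pow(78, Rational(1, 2)))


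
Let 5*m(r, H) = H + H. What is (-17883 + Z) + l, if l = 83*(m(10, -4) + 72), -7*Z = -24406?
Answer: -299363/35 ≈ -8553.2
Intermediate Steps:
m(r, H) = 2*H/5 (m(r, H) = (H + H)/5 = (2*H)/5 = 2*H/5)
Z = 24406/7 (Z = -⅐*(-24406) = 24406/7 ≈ 3486.6)
l = 29216/5 (l = 83*((⅖)*(-4) + 72) = 83*(-8/5 + 72) = 83*(352/5) = 29216/5 ≈ 5843.2)
(-17883 + Z) + l = (-17883 + 24406/7) + 29216/5 = -100775/7 + 29216/5 = -299363/35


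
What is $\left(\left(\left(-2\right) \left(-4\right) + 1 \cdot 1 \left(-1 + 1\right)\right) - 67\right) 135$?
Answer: $-7965$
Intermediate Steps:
$\left(\left(\left(-2\right) \left(-4\right) + 1 \cdot 1 \left(-1 + 1\right)\right) - 67\right) 135 = \left(\left(8 + 1 \cdot 1 \cdot 0\right) - 67\right) 135 = \left(\left(8 + 1 \cdot 0\right) - 67\right) 135 = \left(\left(8 + 0\right) - 67\right) 135 = \left(8 - 67\right) 135 = \left(-59\right) 135 = -7965$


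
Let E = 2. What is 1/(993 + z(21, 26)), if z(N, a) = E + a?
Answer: 1/1021 ≈ 0.00097943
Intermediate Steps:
z(N, a) = 2 + a
1/(993 + z(21, 26)) = 1/(993 + (2 + 26)) = 1/(993 + 28) = 1/1021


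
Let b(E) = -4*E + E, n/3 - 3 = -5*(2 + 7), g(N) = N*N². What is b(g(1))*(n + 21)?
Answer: 315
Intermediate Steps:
g(N) = N³
n = -126 (n = 9 + 3*(-5*(2 + 7)) = 9 + 3*(-5*9) = 9 + 3*(-45) = 9 - 135 = -126)
b(E) = -3*E
b(g(1))*(n + 21) = (-3*1³)*(-126 + 21) = -3*1*(-105) = -3*(-105) = 315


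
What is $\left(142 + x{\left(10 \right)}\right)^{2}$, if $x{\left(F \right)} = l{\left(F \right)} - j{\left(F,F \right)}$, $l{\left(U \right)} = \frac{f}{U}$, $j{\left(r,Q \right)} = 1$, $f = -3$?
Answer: $\frac{1979649}{100} \approx 19797.0$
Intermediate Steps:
$l{\left(U \right)} = - \frac{3}{U}$
$x{\left(F \right)} = -1 - \frac{3}{F}$ ($x{\left(F \right)} = - \frac{3}{F} - 1 = -1 - \frac{3}{F}$)
$\left(142 + x{\left(10 \right)}\right)^{2} = \left(142 + \frac{-3 - 10}{10}\right)^{2} = \left(142 + \frac{1}{10} \left(-13\right)\right)^{2} = \left(142 - \frac{13}{10}\right)^{2} = \left(\frac{1407}{10}\right)^{2} = \frac{1979649}{100}$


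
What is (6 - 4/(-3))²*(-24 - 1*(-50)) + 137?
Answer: 13817/9 ≈ 1535.2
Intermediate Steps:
(6 - 4/(-3))²*(-24 - 1*(-50)) + 137 = (6 - 4*(-⅓))²*(-24 + 50) + 137 = (6 + 4/3)²*26 + 137 = (22/3)²*26 + 137 = (484/9)*26 + 137 = 12584/9 + 137 = 13817/9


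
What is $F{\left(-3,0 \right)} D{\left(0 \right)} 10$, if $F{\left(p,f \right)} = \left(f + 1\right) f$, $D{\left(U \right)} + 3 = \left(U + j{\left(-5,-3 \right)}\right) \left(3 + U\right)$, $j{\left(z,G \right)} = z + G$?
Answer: $0$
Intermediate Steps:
$j{\left(z,G \right)} = G + z$
$D{\left(U \right)} = -3 + \left(-8 + U\right) \left(3 + U\right)$ ($D{\left(U \right)} = -3 + \left(U - 8\right) \left(3 + U\right) = -3 + \left(-8 + U\right) \left(3 + U\right)$)
$F{\left(p,f \right)} = f \left(1 + f\right)$ ($F{\left(p,f \right)} = \left(1 + f\right) f = f \left(1 + f\right)$)
$F{\left(-3,0 \right)} D{\left(0 \right)} 10 = 0 \left(1 + 0\right) \left(-27 + 0^{2} - 0\right) 10 = 0 \cdot 1 \left(-27 + 0 + 0\right) 10 = 0 \left(-27\right) 10 = 0 \cdot 10 = 0$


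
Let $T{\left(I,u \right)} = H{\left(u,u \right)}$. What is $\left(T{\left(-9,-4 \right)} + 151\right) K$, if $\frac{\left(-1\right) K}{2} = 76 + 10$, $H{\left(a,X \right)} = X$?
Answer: $-25284$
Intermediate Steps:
$T{\left(I,u \right)} = u$
$K = -172$ ($K = - 2 \left(76 + 10\right) = \left(-2\right) 86 = -172$)
$\left(T{\left(-9,-4 \right)} + 151\right) K = \left(-4 + 151\right) \left(-172\right) = 147 \left(-172\right) = -25284$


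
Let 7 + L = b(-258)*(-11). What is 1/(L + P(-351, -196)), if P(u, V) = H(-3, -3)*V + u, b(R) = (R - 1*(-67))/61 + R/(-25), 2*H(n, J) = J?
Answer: -1525/218193 ≈ -0.0069892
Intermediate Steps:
H(n, J) = J/2
b(R) = 67/61 - 36*R/1525 (b(R) = (R + 67)*(1/61) + R*(-1/25) = (67 + R)*(1/61) - R/25 = (67/61 + R/61) - R/25 = 67/61 - 36*R/1525)
P(u, V) = u - 3*V/2 (P(u, V) = ((1/2)*(-3))*V + u = -3*V/2 + u = u - 3*V/2)
L = -131268/1525 (L = -7 + (67/61 - 36/1525*(-258))*(-11) = -7 + (67/61 + 9288/1525)*(-11) = -7 + (10963/1525)*(-11) = -7 - 120593/1525 = -131268/1525 ≈ -86.077)
1/(L + P(-351, -196)) = 1/(-131268/1525 + (-351 - 3/2*(-196))) = 1/(-131268/1525 + (-351 + 294)) = 1/(-131268/1525 - 57) = 1/(-218193/1525) = -1525/218193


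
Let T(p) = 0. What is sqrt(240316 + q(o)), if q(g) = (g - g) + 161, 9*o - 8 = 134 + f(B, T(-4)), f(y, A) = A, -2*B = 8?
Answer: sqrt(240477) ≈ 490.38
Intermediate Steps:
B = -4 (B = -1/2*8 = -4)
o = 142/9 (o = 8/9 + (134 + 0)/9 = 8/9 + (1/9)*134 = 8/9 + 134/9 = 142/9 ≈ 15.778)
q(g) = 161 (q(g) = 0 + 161 = 161)
sqrt(240316 + q(o)) = sqrt(240316 + 161) = sqrt(240477)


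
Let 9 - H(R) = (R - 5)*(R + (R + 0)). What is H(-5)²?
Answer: 8281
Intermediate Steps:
H(R) = 9 - 2*R*(-5 + R) (H(R) = 9 - (R - 5)*(R + (R + 0)) = 9 - (-5 + R)*(R + R) = 9 - (-5 + R)*2*R = 9 - 2*R*(-5 + R))
H(-5)² = (9 - 2*(-5)² + 10*(-5))² = (9 - 2*25 - 50)² = (9 - 50 - 50)² = (-91)² = 8281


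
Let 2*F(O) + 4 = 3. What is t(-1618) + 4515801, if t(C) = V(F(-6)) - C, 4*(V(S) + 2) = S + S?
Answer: 18069667/4 ≈ 4.5174e+6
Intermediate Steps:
F(O) = -½ (F(O) = -2 + (½)*3 = -2 + 3/2 = -½)
V(S) = -2 + S/2 (V(S) = -2 + (S + S)/4 = -2 + (2*S)/4 = -2 + S/2)
t(C) = -9/4 - C (t(C) = (-2 + (½)*(-½)) - C = (-2 - ¼) - C = -9/4 - C)
t(-1618) + 4515801 = (-9/4 - 1*(-1618)) + 4515801 = (-9/4 + 1618) + 4515801 = 6463/4 + 4515801 = 18069667/4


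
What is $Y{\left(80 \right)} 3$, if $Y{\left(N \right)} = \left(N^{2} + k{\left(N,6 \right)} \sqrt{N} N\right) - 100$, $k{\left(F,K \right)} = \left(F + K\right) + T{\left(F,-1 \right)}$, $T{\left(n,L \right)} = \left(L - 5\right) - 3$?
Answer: $18900 + 73920 \sqrt{5} \approx 1.8419 \cdot 10^{5}$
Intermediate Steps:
$T{\left(n,L \right)} = -8 + L$ ($T{\left(n,L \right)} = \left(-5 + L\right) - 3 = -8 + L$)
$k{\left(F,K \right)} = -9 + F + K$ ($k{\left(F,K \right)} = \left(F + K\right) - 9 = -9 + F + K$)
$Y{\left(N \right)} = -100 + N^{2} + N^{\frac{3}{2}} \left(-3 + N\right)$ ($Y{\left(N \right)} = \left(N^{2} + \left(-9 + N + 6\right) \sqrt{N} N\right) - 100 = \left(N^{2} + \left(-3 + N\right) \sqrt{N} N\right) - 100 = \left(N^{2} + \sqrt{N} \left(-3 + N\right) N\right) - 100 = \left(N^{2} + N^{\frac{3}{2}} \left(-3 + N\right)\right) - 100 = -100 + N^{2} + N^{\frac{3}{2}} \left(-3 + N\right)$)
$Y{\left(80 \right)} 3 = \left(-100 + 80^{2} + 80^{\frac{3}{2}} \left(-3 + 80\right)\right) 3 = \left(-100 + 6400 + 320 \sqrt{5} \cdot 77\right) 3 = \left(-100 + 6400 + 24640 \sqrt{5}\right) 3 = \left(6300 + 24640 \sqrt{5}\right) 3 = 18900 + 73920 \sqrt{5}$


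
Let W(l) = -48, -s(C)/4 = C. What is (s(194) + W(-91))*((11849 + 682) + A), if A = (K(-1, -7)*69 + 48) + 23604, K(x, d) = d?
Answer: -29416800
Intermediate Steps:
s(C) = -4*C
A = 23169 (A = (-7*69 + 48) + 23604 = (-483 + 48) + 23604 = -435 + 23604 = 23169)
(s(194) + W(-91))*((11849 + 682) + A) = (-4*194 - 48)*((11849 + 682) + 23169) = (-776 - 48)*(12531 + 23169) = -824*35700 = -29416800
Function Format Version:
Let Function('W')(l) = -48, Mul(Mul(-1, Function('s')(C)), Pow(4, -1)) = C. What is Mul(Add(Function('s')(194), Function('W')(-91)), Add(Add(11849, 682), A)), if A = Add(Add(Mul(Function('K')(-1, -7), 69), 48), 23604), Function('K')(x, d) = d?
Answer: -29416800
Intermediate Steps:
Function('s')(C) = Mul(-4, C)
A = 23169 (A = Add(Add(Mul(-7, 69), 48), 23604) = Add(Add(-483, 48), 23604) = Add(-435, 23604) = 23169)
Mul(Add(Function('s')(194), Function('W')(-91)), Add(Add(11849, 682), A)) = Mul(Add(Mul(-4, 194), -48), Add(Add(11849, 682), 23169)) = Mul(Add(-776, -48), Add(12531, 23169)) = Mul(-824, 35700) = -29416800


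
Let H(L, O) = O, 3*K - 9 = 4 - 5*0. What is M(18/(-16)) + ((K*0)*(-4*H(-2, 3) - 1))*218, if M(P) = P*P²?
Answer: -729/512 ≈ -1.4238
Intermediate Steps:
K = 13/3 (K = 3 + (4 - 5*0)/3 = 3 + (4 + 0)/3 = 3 + (⅓)*4 = 3 + 4/3 = 13/3 ≈ 4.3333)
M(P) = P³
M(18/(-16)) + ((K*0)*(-4*H(-2, 3) - 1))*218 = (18/(-16))³ + (((13/3)*0)*(-4*3 - 1))*218 = (18*(-1/16))³ + (0*(-12 - 1))*218 = (-9/8)³ + (0*(-13))*218 = -729/512 + 0*218 = -729/512 + 0 = -729/512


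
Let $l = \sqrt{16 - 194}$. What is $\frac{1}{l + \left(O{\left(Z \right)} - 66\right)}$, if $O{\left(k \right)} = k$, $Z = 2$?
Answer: $- \frac{32}{2137} - \frac{i \sqrt{178}}{4274} \approx -0.014974 - 0.0031216 i$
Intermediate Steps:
$l = i \sqrt{178}$ ($l = \sqrt{-178} = i \sqrt{178} \approx 13.342 i$)
$\frac{1}{l + \left(O{\left(Z \right)} - 66\right)} = \frac{1}{i \sqrt{178} + \left(2 - 66\right)} = \frac{1}{i \sqrt{178} - 64} = \frac{1}{-64 + i \sqrt{178}}$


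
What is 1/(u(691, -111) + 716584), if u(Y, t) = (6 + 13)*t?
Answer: 1/714475 ≈ 1.3996e-6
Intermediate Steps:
u(Y, t) = 19*t
1/(u(691, -111) + 716584) = 1/(19*(-111) + 716584) = 1/(-2109 + 716584) = 1/714475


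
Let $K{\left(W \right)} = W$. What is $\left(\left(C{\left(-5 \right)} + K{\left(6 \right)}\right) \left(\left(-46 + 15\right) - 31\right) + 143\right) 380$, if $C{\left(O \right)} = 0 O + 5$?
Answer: $-204820$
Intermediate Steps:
$C{\left(O \right)} = 5$ ($C{\left(O \right)} = 0 + 5 = 5$)
$\left(\left(C{\left(-5 \right)} + K{\left(6 \right)}\right) \left(\left(-46 + 15\right) - 31\right) + 143\right) 380 = \left(\left(5 + 6\right) \left(\left(-46 + 15\right) - 31\right) + 143\right) 380 = \left(11 \left(-31 - 31\right) + 143\right) 380 = \left(11 \left(-62\right) + 143\right) 380 = \left(-682 + 143\right) 380 = \left(-539\right) 380 = -204820$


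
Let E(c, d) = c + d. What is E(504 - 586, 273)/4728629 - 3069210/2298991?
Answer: -14512716305809/10871075513339 ≈ -1.3350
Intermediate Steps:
E(504 - 586, 273)/4728629 - 3069210/2298991 = ((504 - 586) + 273)/4728629 - 3069210/2298991 = (-82 + 273)*(1/4728629) - 3069210*1/2298991 = 191*(1/4728629) - 3069210/2298991 = 191/4728629 - 3069210/2298991 = -14512716305809/10871075513339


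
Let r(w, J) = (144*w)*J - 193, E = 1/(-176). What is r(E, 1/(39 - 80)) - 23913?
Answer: -10871797/451 ≈ -24106.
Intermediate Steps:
E = -1/176 ≈ -0.0056818
r(w, J) = -193 + 144*J*w (r(w, J) = 144*J*w - 193 = -193 + 144*J*w)
r(E, 1/(39 - 80)) - 23913 = (-193 + 144*(-1/176)/(39 - 80)) - 23913 = (-193 + 144*(-1/176)/(-41)) - 23913 = (-193 + 144*(-1/41)*(-1/176)) - 23913 = (-193 + 9/451) - 23913 = -87034/451 - 23913 = -10871797/451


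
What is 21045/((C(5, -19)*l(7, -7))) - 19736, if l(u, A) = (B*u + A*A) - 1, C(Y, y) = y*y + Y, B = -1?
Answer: -1618237/82 ≈ -19735.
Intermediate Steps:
C(Y, y) = Y + y² (C(Y, y) = y² + Y = Y + y²)
l(u, A) = -1 + A² - u (l(u, A) = (-u + A*A) - 1 = (-u + A²) - 1 = (A² - u) - 1 = -1 + A² - u)
21045/((C(5, -19)*l(7, -7))) - 19736 = 21045/(((5 + (-19)²)*(-1 + (-7)² - 1*7))) - 19736 = 21045/(((5 + 361)*(-1 + 49 - 7))) - 19736 = 21045/((366*41)) - 19736 = 21045/15006 - 19736 = 21045*(1/15006) - 19736 = 115/82 - 19736 = -1618237/82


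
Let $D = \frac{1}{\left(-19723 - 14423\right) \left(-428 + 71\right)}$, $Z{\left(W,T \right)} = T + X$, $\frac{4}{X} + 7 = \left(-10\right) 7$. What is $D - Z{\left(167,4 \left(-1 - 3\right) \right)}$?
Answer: $\frac{2152427267}{134091342} \approx 16.052$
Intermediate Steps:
$X = - \frac{4}{77}$ ($X = \frac{4}{-7 - 70} = \frac{4}{-77} = 4 \left(- \frac{1}{77}\right) = - \frac{4}{77} \approx -0.051948$)
$Z{\left(W,T \right)} = - \frac{4}{77} + T$ ($Z{\left(W,T \right)} = T - \frac{4}{77} = - \frac{4}{77} + T$)
$D = \frac{1}{12190122}$ ($D = \frac{1}{\left(-34146\right) \left(-357\right)} = \frac{1}{12190122} \approx 8.2034 \cdot 10^{-8}$)
$D - Z{\left(167,4 \left(-1 - 3\right) \right)} = \frac{1}{12190122} - \left(- \frac{4}{77} + 4 \left(-1 - 3\right)\right) = \frac{1}{12190122} - \left(- \frac{4}{77} + 4 \left(-4\right)\right) = \frac{1}{12190122} - \left(- \frac{4}{77} - 16\right) = \frac{1}{12190122} - - \frac{1236}{77} = \frac{1}{12190122} + \frac{1236}{77} = \frac{2152427267}{134091342}$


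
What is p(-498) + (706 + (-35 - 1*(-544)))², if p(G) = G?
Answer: 1475727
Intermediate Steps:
p(-498) + (706 + (-35 - 1*(-544)))² = -498 + (706 + (-35 - 1*(-544)))² = -498 + (706 + (-35 + 544))² = -498 + (706 + 509)² = -498 + 1215² = -498 + 1476225 = 1475727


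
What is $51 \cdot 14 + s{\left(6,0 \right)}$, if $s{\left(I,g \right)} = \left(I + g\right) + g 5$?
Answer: $720$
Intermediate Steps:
$s{\left(I,g \right)} = I + 6 g$ ($s{\left(I,g \right)} = \left(I + g\right) + 5 g = I + 6 g$)
$51 \cdot 14 + s{\left(6,0 \right)} = 51 \cdot 14 + \left(6 + 6 \cdot 0\right) = 714 + \left(6 + 0\right) = 714 + 6 = 720$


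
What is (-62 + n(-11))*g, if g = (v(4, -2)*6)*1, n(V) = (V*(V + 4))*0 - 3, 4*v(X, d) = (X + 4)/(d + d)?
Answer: 195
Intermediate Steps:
v(X, d) = (4 + X)/(8*d) (v(X, d) = ((X + 4)/(d + d))/4 = ((4 + X)/((2*d)))/4 = ((4 + X)*(1/(2*d)))/4 = ((4 + X)/(2*d))/4 = (4 + X)/(8*d))
n(V) = -3 (n(V) = (V*(4 + V))*0 - 3 = 0 - 3 = -3)
g = -3 (g = (((⅛)*(4 + 4)/(-2))*6)*1 = (((⅛)*(-½)*8)*6)*1 = -½*6*1 = -3*1 = -3)
(-62 + n(-11))*g = (-62 - 3)*(-3) = -65*(-3) = 195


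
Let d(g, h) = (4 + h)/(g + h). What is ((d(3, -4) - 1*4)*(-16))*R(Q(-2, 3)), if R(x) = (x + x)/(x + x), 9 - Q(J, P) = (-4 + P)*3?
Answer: 64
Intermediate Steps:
Q(J, P) = 21 - 3*P (Q(J, P) = 9 - (-4 + P)*3 = 9 - (-12 + 3*P) = 9 + (12 - 3*P) = 21 - 3*P)
d(g, h) = (4 + h)/(g + h)
R(x) = 1 (R(x) = (2*x)/((2*x)) = (2*x)*(1/(2*x)) = 1)
((d(3, -4) - 1*4)*(-16))*R(Q(-2, 3)) = (((4 - 4)/(3 - 4) - 1*4)*(-16))*1 = ((0/(-1) - 4)*(-16))*1 = ((-1*0 - 4)*(-16))*1 = ((0 - 4)*(-16))*1 = -4*(-16)*1 = 64*1 = 64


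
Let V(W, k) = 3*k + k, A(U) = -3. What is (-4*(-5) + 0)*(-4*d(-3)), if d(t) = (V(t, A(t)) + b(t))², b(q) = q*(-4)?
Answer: 0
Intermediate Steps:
b(q) = -4*q
V(W, k) = 4*k
d(t) = (-12 - 4*t)² (d(t) = (4*(-3) - 4*t)² = (-12 - 4*t)²)
(-4*(-5) + 0)*(-4*d(-3)) = (-4*(-5) + 0)*(-64*(3 - 3)²) = (20 + 0)*(-64*0²) = 20*(-64*0) = 20*(-4*0) = 20*0 = 0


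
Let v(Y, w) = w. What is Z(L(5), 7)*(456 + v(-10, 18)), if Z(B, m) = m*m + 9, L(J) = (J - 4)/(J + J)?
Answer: 27492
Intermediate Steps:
L(J) = (-4 + J)/(2*J) (L(J) = (-4 + J)/((2*J)) = (-4 + J)*(1/(2*J)) = (-4 + J)/(2*J))
Z(B, m) = 9 + m² (Z(B, m) = m² + 9 = 9 + m²)
Z(L(5), 7)*(456 + v(-10, 18)) = (9 + 7²)*(456 + 18) = (9 + 49)*474 = 58*474 = 27492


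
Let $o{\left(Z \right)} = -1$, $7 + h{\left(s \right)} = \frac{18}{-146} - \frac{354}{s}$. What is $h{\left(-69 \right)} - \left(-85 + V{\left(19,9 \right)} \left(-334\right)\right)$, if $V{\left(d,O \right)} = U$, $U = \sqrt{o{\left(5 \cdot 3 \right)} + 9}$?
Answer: $\frac{139369}{1679} + 668 \sqrt{2} \approx 1027.7$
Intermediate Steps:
$h{\left(s \right)} = - \frac{520}{73} - \frac{354}{s}$ ($h{\left(s \right)} = -7 + \left(\frac{18}{-146} - \frac{354}{s}\right) = -7 + \left(18 \left(- \frac{1}{146}\right) - \frac{354}{s}\right) = -7 - \left(\frac{9}{73} + \frac{354}{s}\right) = - \frac{520}{73} - \frac{354}{s}$)
$U = 2 \sqrt{2}$ ($U = \sqrt{-1 + 9} = \sqrt{8} = 2 \sqrt{2} \approx 2.8284$)
$V{\left(d,O \right)} = 2 \sqrt{2}$
$h{\left(-69 \right)} - \left(-85 + V{\left(19,9 \right)} \left(-334\right)\right) = \left(- \frac{520}{73} - \frac{354}{-69}\right) - \left(-85 + 2 \sqrt{2} \left(-334\right)\right) = \left(- \frac{520}{73} - - \frac{118}{23}\right) - \left(-85 - 668 \sqrt{2}\right) = \left(- \frac{520}{73} + \frac{118}{23}\right) + \left(85 + 668 \sqrt{2}\right) = - \frac{3346}{1679} + \left(85 + 668 \sqrt{2}\right) = \frac{139369}{1679} + 668 \sqrt{2}$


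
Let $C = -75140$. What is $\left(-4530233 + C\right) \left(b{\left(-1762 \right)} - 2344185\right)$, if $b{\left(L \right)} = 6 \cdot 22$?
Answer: $10795238396769$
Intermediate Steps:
$b{\left(L \right)} = 132$
$\left(-4530233 + C\right) \left(b{\left(-1762 \right)} - 2344185\right) = \left(-4530233 - 75140\right) \left(132 - 2344185\right) = \left(-4605373\right) \left(-2344053\right) = 10795238396769$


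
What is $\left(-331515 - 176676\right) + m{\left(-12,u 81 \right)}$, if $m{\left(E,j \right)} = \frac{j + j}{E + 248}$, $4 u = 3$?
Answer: $- \frac{239865909}{472} \approx -5.0819 \cdot 10^{5}$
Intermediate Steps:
$u = \frac{3}{4}$ ($u = \frac{1}{4} \cdot 3 = \frac{3}{4} \approx 0.75$)
$m{\left(E,j \right)} = \frac{2 j}{248 + E}$
$\left(-331515 - 176676\right) + m{\left(-12,u 81 \right)} = \left(-331515 - 176676\right) + \frac{2 \cdot \frac{3}{4} \cdot 81}{248 - 12} = -508191 + 2 \cdot \frac{243}{4} \cdot \frac{1}{236} = -508191 + \frac{243}{472} = - \frac{239865909}{472}$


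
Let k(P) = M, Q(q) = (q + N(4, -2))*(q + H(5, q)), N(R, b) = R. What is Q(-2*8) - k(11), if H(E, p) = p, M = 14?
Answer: 370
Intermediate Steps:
Q(q) = 2*q*(4 + q) (Q(q) = (q + 4)*(q + q) = (4 + q)*(2*q) = 2*q*(4 + q))
k(P) = 14
Q(-2*8) - k(11) = 2*(-2*8)*(4 - 2*8) - 1*14 = 2*(-16)*(4 - 16) - 14 = 2*(-16)*(-12) - 14 = 384 - 14 = 370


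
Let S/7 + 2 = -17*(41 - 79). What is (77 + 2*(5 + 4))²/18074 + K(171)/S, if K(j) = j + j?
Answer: 836893/1454957 ≈ 0.57520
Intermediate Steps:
S = 4508 (S = -14 + 7*(-17*(41 - 79)) = -14 + 7*(-17*(-38)) = -14 + 7*646 = -14 + 4522 = 4508)
K(j) = 2*j
(77 + 2*(5 + 4))²/18074 + K(171)/S = (77 + 2*(5 + 4))²/18074 + (2*171)/4508 = (77 + 2*9)²*(1/18074) + 342*(1/4508) = (77 + 18)²*(1/18074) + 171/2254 = 95²*(1/18074) + 171/2254 = 9025*(1/18074) + 171/2254 = 9025/18074 + 171/2254 = 836893/1454957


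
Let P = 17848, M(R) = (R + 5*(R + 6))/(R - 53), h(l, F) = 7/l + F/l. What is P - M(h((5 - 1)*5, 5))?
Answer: 2338172/131 ≈ 17849.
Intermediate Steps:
M(R) = (30 + 6*R)/(-53 + R) (M(R) = (R + 5*(6 + R))/(-53 + R) = (R + (30 + 5*R))/(-53 + R) = (30 + 6*R)/(-53 + R))
P - M(h((5 - 1)*5, 5)) = 17848 - 6*(5 + (7 + 5)/(((5 - 1)*5)))/(-53 + (7 + 5)/(((5 - 1)*5))) = 17848 - 6*(5 + 12/(4*5))/(-53 + 12/(4*5)) = 17848 - 6*(5 + 12/20)/(-53 + 12/20) = 17848 - 6*(5 + (1/20)*12)/(-53 + (1/20)*12) = 17848 - 6*(5 + 3/5)/(-53 + 3/5) = 17848 - 6*28/((-262/5)*5) = 17848 - 6*(-5)*28/(262*5) = 17848 - 1*(-84/131) = 17848 + 84/131 = 2338172/131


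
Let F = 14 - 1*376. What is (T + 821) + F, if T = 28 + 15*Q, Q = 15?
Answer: 712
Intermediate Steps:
F = -362 (F = 14 - 376 = -362)
T = 253 (T = 28 + 15*15 = 28 + 225 = 253)
(T + 821) + F = (253 + 821) - 362 = 1074 - 362 = 712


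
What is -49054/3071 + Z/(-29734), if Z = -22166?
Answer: -695249925/45656557 ≈ -15.228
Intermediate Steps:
-49054/3071 + Z/(-29734) = -49054/3071 - 22166/(-29734) = -49054*1/3071 - 22166*(-1/29734) = -49054/3071 + 11083/14867 = -695249925/45656557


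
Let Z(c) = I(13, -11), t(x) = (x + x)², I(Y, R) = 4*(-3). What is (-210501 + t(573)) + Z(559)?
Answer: 1102803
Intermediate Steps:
I(Y, R) = -12
t(x) = 4*x² (t(x) = (2*x)² = 4*x²)
Z(c) = -12
(-210501 + t(573)) + Z(559) = (-210501 + 4*573²) - 12 = (-210501 + 4*328329) - 12 = (-210501 + 1313316) - 12 = 1102815 - 12 = 1102803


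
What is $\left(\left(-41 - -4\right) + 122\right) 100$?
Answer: $8500$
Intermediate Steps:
$\left(\left(-41 - -4\right) + 122\right) 100 = \left(\left(-41 + 4\right) + 122\right) 100 = \left(-37 + 122\right) 100 = 85 \cdot 100 = 8500$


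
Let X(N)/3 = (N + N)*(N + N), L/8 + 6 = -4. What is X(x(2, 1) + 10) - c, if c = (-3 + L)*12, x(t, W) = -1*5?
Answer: 1296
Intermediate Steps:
x(t, W) = -5
L = -80 (L = -48 + 8*(-4) = -48 - 32 = -80)
c = -996 (c = (-3 - 80)*12 = -83*12 = -996)
X(N) = 12*N**2 (X(N) = 3*((N + N)*(N + N)) = 3*((2*N)*(2*N)) = 3*(4*N**2) = 12*N**2)
X(x(2, 1) + 10) - c = 12*(-5 + 10)**2 - 1*(-996) = 12*5**2 + 996 = 12*25 + 996 = 300 + 996 = 1296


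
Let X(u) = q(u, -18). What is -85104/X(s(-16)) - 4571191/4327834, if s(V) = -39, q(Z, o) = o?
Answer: 20457427961/4327834 ≈ 4726.9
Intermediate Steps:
X(u) = -18
-85104/X(s(-16)) - 4571191/4327834 = -85104/(-18) - 4571191/4327834 = -85104*(-1/18) - 4571191*1/4327834 = 4728 - 4571191/4327834 = 20457427961/4327834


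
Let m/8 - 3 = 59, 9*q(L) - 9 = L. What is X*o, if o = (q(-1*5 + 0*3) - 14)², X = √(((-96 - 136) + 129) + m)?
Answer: 14884*√393/81 ≈ 3642.8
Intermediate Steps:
q(L) = 1 + L/9
m = 496 (m = 24 + 8*59 = 24 + 472 = 496)
X = √393 (X = √(((-96 - 136) + 129) + 496) = √((-232 + 129) + 496) = √(-103 + 496) = √393 ≈ 19.824)
o = 14884/81 (o = ((1 + (-1*5 + 0*3)/9) - 14)² = ((1 + (-5 + 0)/9) - 14)² = ((1 + (⅑)*(-5)) - 14)² = ((1 - 5/9) - 14)² = (4/9 - 14)² = (-122/9)² = 14884/81 ≈ 183.75)
X*o = √393*(14884/81) = 14884*√393/81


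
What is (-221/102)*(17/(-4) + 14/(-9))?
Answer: 2717/216 ≈ 12.579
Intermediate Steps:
(-221/102)*(17/(-4) + 14/(-9)) = (-221*1/102)*(17*(-1/4) + 14*(-1/9)) = -13*(-17/4 - 14/9)/6 = -13/6*(-209/36) = 2717/216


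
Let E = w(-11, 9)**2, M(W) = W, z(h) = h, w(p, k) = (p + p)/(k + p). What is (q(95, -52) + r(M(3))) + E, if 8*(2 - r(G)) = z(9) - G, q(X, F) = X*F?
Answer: -19271/4 ≈ -4817.8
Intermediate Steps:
w(p, k) = 2*p/(k + p) (w(p, k) = (2*p)/(k + p) = 2*p/(k + p))
q(X, F) = F*X
r(G) = 7/8 + G/8 (r(G) = 2 - (9 - G)/8 = 2 + (-9/8 + G/8) = 7/8 + G/8)
E = 121 (E = (2*(-11)/(9 - 11))**2 = (2*(-11)/(-2))**2 = (2*(-11)*(-1/2))**2 = 11**2 = 121)
(q(95, -52) + r(M(3))) + E = (-52*95 + (7/8 + (1/8)*3)) + 121 = (-4940 + (7/8 + 3/8)) + 121 = (-4940 + 5/4) + 121 = -19755/4 + 121 = -19271/4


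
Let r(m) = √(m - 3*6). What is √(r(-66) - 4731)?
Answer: √(-4731 + 2*I*√21) ≈ 0.0666 + 68.782*I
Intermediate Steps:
r(m) = √(-18 + m) (r(m) = √(m - 18) = √(-18 + m))
√(r(-66) - 4731) = √(√(-18 - 66) - 4731) = √(√(-84) - 4731) = √(2*I*√21 - 4731) = √(-4731 + 2*I*√21)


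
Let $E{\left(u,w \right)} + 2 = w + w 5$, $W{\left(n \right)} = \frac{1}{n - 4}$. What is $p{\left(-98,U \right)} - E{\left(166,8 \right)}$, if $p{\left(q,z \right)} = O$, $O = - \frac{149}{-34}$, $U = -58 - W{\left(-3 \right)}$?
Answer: $- \frac{1415}{34} \approx -41.618$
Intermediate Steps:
$W{\left(n \right)} = \frac{1}{-4 + n}$
$E{\left(u,w \right)} = -2 + 6 w$ ($E{\left(u,w \right)} = -2 + \left(w + w 5\right) = -2 + \left(w + 5 w\right) = -2 + 6 w$)
$U = - \frac{405}{7}$ ($U = -58 - \frac{1}{-4 - 3} = -58 - \frac{1}{-7} = -58 - - \frac{1}{7} = -58 + \frac{1}{7} = - \frac{405}{7} \approx -57.857$)
$O = \frac{149}{34}$ ($O = \left(-149\right) \left(- \frac{1}{34}\right) = \frac{149}{34} \approx 4.3824$)
$p{\left(q,z \right)} = \frac{149}{34}$
$p{\left(-98,U \right)} - E{\left(166,8 \right)} = \frac{149}{34} - \left(-2 + 6 \cdot 8\right) = \frac{149}{34} - \left(-2 + 48\right) = \frac{149}{34} - 46 = - \frac{1415}{34}$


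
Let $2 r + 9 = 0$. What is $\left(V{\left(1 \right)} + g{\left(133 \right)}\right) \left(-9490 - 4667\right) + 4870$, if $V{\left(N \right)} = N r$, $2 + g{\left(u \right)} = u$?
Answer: $- \frac{3571981}{2} \approx -1.786 \cdot 10^{6}$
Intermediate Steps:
$r = - \frac{9}{2}$ ($r = - \frac{9}{2} + \frac{1}{2} \cdot 0 = - \frac{9}{2} + 0 = - \frac{9}{2} \approx -4.5$)
$g{\left(u \right)} = -2 + u$
$V{\left(N \right)} = - \frac{9 N}{2}$ ($V{\left(N \right)} = N \left(- \frac{9}{2}\right) = - \frac{9 N}{2}$)
$\left(V{\left(1 \right)} + g{\left(133 \right)}\right) \left(-9490 - 4667\right) + 4870 = \left(\left(- \frac{9}{2}\right) 1 + \left(-2 + 133\right)\right) \left(-9490 - 4667\right) + 4870 = \left(- \frac{9}{2} + 131\right) \left(-14157\right) + 4870 = \frac{253}{2} \left(-14157\right) + 4870 = - \frac{3581721}{2} + 4870 = - \frac{3571981}{2}$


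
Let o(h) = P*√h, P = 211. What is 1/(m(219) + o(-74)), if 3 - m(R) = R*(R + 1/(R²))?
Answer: -2300113857/110466880961203 - 10119771*I*√74/110466880961203 ≈ -2.0822e-5 - 7.8805e-7*I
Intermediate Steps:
o(h) = 211*√h
m(R) = 3 - R*(R + R⁻²) (m(R) = 3 - R*(R + 1/(R²)) = 3 - R*(R + R⁻²))
1/(m(219) + o(-74)) = 1/((3 - 1/219 - 1*219²) + 211*√(-74)) = 1/((3 - 1*1/219 - 1*47961) + 211*(I*√74)) = 1/((3 - 1/219 - 47961) + 211*I*√74) = 1/(-10502803/219 + 211*I*√74)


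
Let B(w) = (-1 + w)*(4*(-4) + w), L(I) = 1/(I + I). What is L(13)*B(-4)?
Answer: 50/13 ≈ 3.8462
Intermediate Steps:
L(I) = 1/(2*I)
B(w) = (-1 + w)*(-16 + w)
L(13)*B(-4) = ((½)/13)*(16 + (-4)² - 17*(-4)) = ((½)*(1/13))*(16 + 16 + 68) = (1/26)*100 = 50/13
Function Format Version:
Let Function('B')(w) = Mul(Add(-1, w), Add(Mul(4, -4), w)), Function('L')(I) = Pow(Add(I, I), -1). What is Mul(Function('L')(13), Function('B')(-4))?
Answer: Rational(50, 13) ≈ 3.8462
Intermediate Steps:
Function('L')(I) = Mul(Rational(1, 2), Pow(I, -1)) (Function('L')(I) = Pow(Mul(2, I), -1) = Mul(Rational(1, 2), Pow(I, -1)))
Function('B')(w) = Mul(Add(-1, w), Add(-16, w))
Mul(Function('L')(13), Function('B')(-4)) = Mul(Mul(Rational(1, 2), Pow(13, -1)), Add(16, Pow(-4, 2), Mul(-17, -4))) = Mul(Mul(Rational(1, 2), Rational(1, 13)), Add(16, 16, 68)) = Mul(Rational(1, 26), 100) = Rational(50, 13)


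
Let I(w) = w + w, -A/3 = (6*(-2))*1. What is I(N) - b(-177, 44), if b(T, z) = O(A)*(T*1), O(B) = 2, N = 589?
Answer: 1532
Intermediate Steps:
A = 36 (A = -3*6*(-2) = -(-36) = -3*(-12) = 36)
I(w) = 2*w
b(T, z) = 2*T (b(T, z) = 2*(T*1) = 2*T)
I(N) - b(-177, 44) = 2*589 - 2*(-177) = 1178 - 1*(-354) = 1178 + 354 = 1532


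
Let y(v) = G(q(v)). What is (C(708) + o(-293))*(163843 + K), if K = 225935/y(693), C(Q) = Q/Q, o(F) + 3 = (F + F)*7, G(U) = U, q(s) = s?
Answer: -51878725104/77 ≈ -6.7375e+8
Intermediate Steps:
y(v) = v
o(F) = -3 + 14*F (o(F) = -3 + (F + F)*7 = -3 + (2*F)*7 = -3 + 14*F)
C(Q) = 1
K = 225935/693 ≈ 326.02
(C(708) + o(-293))*(163843 + K) = (1 + (-3 + 14*(-293)))*(163843 + 225935/693) = (1 + (-3 - 4102))*(113769134/693) = (1 - 4105)*(113769134/693) = -4104*113769134/693 = -51878725104/77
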